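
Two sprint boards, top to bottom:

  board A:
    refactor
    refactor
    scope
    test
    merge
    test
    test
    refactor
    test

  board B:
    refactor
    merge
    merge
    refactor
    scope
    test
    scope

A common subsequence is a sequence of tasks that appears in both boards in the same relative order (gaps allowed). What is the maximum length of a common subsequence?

Match refactor at board A[1]=board B[1], refactor at board A[2]=board B[4], scope at board A[3]=board B[5], test at board A[4]=board B[6] — 4 tasks in the same relative order in both. dp[9][7] = 4 confirms this is the maximum.

4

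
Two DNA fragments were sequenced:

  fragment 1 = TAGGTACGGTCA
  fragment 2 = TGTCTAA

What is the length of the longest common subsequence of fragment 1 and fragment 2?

Let dp[i][j] be the LCS length of the first i bases of fragment 1 and the first j bases of fragment 2. dp[i][j] = dp[i-1][j-1]+1 when the i-th and j-th bases match, else max(dp[i-1][j], dp[i][j-1]).
    ·  T  G  T  C  T  A  A
 ·  0  0  0  0  0  0  0  0
 T  0  1  1  1  1  1  1  1
 A  0  1  1  1  1  1  2  2
 G  0  1  2  2  2  2  2  2
 G  0  1  2  2  2  2  2  2
 T  0  1  2  3  3  3  3  3
 A  0  1  2  3  3  3  4  4
 C  0  1  2  3  4  4  4  4
 G  0  1  2  3  4  4  4  4
 G  0  1  2  3  4  4  4  4
 T  0  1  2  3  4  5  5  5
 C  0  1  2  3  4  5  5  5
 A  0  1  2  3  4  5  6  6
dp[12][7] = 6. One LCS (by backtracking along matches): TGTCTA.

6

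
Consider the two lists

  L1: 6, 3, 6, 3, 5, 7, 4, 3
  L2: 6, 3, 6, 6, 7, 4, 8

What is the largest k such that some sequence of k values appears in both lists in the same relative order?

5

Pick 6 [1,1]; then 3 [2,2]; then 6 [3,4]; then 7 [6,5]; then 4 [7,6]; all 5 values appear in both, in order. Since dp[8][7] = 5, nothing longer is possible.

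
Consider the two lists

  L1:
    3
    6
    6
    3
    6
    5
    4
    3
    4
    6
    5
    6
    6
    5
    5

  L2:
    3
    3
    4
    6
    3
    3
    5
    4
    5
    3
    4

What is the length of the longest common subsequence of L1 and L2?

7

Taking 3 (L1 #1, L2 #2) → 6 (L1 #2, L2 #4) → 3 (L1 #4, L2 #6) → 5 (L1 #6, L2 #7) → 4 (L1 #7, L2 #8) → 3 (L1 #8, L2 #10) → 4 (L1 #9, L2 #11) gives a common subsequence of length 7. The LCS DP gives dp[15][11] = 7, so this is optimal.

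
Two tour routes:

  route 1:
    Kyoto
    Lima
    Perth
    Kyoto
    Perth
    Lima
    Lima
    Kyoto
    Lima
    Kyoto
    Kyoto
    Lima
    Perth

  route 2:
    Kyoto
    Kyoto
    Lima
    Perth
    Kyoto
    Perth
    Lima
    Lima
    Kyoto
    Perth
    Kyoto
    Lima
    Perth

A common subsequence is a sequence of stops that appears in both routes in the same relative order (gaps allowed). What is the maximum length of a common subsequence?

11

Match Kyoto (route 1 #1, route 2 #2), then Lima (route 1 #2, route 2 #3), then Perth (route 1 #3, route 2 #4), then Kyoto (route 1 #4, route 2 #5), then Perth (route 1 #5, route 2 #6), then Lima (route 1 #6, route 2 #7), then Lima (route 1 #7, route 2 #8), then Kyoto (route 1 #8, route 2 #9), then Kyoto (route 1 #11, route 2 #11), then Lima (route 1 #12, route 2 #12), then Perth (route 1 #13, route 2 #13) — 11 stops in the same relative order in both. The LCS DP gives dp[13][13] = 11, so this is optimal.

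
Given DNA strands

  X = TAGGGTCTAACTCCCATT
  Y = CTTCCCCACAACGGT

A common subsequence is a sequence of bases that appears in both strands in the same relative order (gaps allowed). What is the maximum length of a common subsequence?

9

One common subsequence of length 9: T [1,2]; then T [6,3]; then C [7,4]; then C [11,5]; then C [13,6]; then C [14,7]; then C [15,9]; then A [16,11]; then T [18,15], and the DP table's final entry dp[18][15] is also 9, so no common subsequence is longer.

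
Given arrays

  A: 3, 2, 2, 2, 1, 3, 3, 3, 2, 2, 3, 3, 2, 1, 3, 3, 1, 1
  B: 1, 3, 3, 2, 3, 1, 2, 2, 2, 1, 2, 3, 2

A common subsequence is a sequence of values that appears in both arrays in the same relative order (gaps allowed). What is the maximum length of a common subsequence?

9

One common subsequence of length 9: 1 (A #5, B #1), 3 (A #6, B #2), 3 (A #7, B #3), 3 (A #8, B #5), 2 (A #9, B #7), 2 (A #10, B #8), 2 (A #13, B #9), 1 (A #14, B #10), 3 (A #15, B #12). Since dp[18][13] = 9, nothing longer is possible.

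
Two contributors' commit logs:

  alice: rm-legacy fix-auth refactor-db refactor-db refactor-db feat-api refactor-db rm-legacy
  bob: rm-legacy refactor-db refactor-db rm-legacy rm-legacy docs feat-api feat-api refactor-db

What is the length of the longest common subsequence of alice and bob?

5

Match rm-legacy [1,1], refactor-db [3,2], refactor-db [4,3], feat-api [6,8], refactor-db [7,9] — 5 commits in the same relative order in both, and the DP table's final entry dp[8][9] is also 5, so no common subsequence is longer.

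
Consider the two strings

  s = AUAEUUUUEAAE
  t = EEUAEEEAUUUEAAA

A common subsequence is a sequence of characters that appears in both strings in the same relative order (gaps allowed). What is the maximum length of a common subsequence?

9

Pick U at s[2]=t[3], then A at s[3]=t[4], then E at s[4]=t[7], then U at s[6]=t[9], then U at s[7]=t[10], then U at s[8]=t[11], then E at s[9]=t[12], then A at s[10]=t[14], then A at s[11]=t[15]; all 9 characters appear in both, in order. Since dp[12][15] = 9, nothing longer is possible.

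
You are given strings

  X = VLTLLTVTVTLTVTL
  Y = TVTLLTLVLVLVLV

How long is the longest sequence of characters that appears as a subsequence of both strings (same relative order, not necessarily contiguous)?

10

Taking V [1,2], then T [3,3], then L [4,4], then L [5,5], then T [6,6], then V [7,8], then V [9,10], then L [11,11], then V [13,12], then L [15,13] gives a common subsequence of length 10, and the DP table's final entry dp[15][14] is also 10, so no common subsequence is longer.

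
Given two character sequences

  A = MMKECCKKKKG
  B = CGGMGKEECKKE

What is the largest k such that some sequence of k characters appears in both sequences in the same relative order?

6

Taking M at A[1]=B[4] → K at A[3]=B[6] → E at A[4]=B[8] → C at A[6]=B[9] → K at A[7]=B[10] → K at A[8]=B[11] gives a common subsequence of length 6. dp[11][12] = 6 confirms this is the maximum.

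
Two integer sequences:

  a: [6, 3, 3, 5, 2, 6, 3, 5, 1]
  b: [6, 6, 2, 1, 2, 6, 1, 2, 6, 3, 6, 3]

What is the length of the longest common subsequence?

Taking 6 [1,9], 3 [3,10], 6 [6,11], 3 [7,12] gives a common subsequence of length 4. Since dp[9][12] = 4, nothing longer is possible.

4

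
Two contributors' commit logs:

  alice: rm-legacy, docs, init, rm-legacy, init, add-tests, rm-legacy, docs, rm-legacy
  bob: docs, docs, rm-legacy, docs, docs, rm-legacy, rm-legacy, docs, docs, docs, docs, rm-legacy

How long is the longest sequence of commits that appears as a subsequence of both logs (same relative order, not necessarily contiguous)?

6

One common subsequence of length 6: rm-legacy (alice #1, bob #3); then docs (alice #2, bob #5); then rm-legacy (alice #4, bob #6); then rm-legacy (alice #7, bob #7); then docs (alice #8, bob #11); then rm-legacy (alice #9, bob #12), and the DP table's final entry dp[9][12] is also 6, so no common subsequence is longer.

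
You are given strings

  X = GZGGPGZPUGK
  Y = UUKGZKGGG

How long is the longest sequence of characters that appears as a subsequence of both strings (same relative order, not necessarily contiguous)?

One common subsequence of length 5: G [1,4]; then Z [2,5]; then G [4,7]; then G [6,8]; then G [10,9]. The LCS DP gives dp[11][9] = 5, so this is optimal.

5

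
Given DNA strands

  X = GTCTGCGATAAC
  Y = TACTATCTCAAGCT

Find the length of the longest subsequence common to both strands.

Pick T (X #2, Y #1), then C (X #3, Y #3), then T (X #4, Y #6), then C (X #6, Y #7), then T (X #9, Y #8), then A (X #10, Y #10), then A (X #11, Y #11), then C (X #12, Y #13); all 8 bases appear in both, in order. The LCS DP gives dp[12][14] = 8, so this is optimal.

8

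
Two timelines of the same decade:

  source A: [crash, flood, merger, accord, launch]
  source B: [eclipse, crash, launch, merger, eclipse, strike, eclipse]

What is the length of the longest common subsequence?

Taking crash at source A[1]=source B[2]; then merger at source A[3]=source B[4] gives a common subsequence of length 2, and the DP table's final entry dp[5][7] is also 2, so no common subsequence is longer.

2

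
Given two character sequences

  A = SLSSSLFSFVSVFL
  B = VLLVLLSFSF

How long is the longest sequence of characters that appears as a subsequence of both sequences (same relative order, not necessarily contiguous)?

6

Let dp[i][j] be the LCS length of the first i characters of A and the first j characters of B. dp[i][j] = dp[i-1][j-1]+1 when the i-th and j-th characters match, else max(dp[i-1][j], dp[i][j-1]).
    ·  V  L  L  V  L  L  S  F  S  F
 ·  0  0  0  0  0  0  0  0  0  0  0
 S  0  0  0  0  0  0  0  1  1  1  1
 L  0  0  1  1  1  1  1  1  1  1  1
 S  0  0  1  1  1  1  1  2  2  2  2
 S  0  0  1  1  1  1  1  2  2  3  3
 S  0  0  1  1  1  1  1  2  2  3  3
 L  0  0  1  2  2  2  2  2  2  3  3
 F  0  0  1  2  2  2  2  2  3  3  4
 S  0  0  1  2  2  2  2  3  3  4  4
 F  0  0  1  2  2  2  2  3  4  4  5
 V  0  1  1  2  3  3  3  3  4  4  5
 S  0  1  1  2  3  3  3  4  4  5  5
 V  0  1  1  2  3  3  3  4  4  5  5
 F  0  1  1  2  3  3  3  4  5  5  6
 L  0  1  2  2  3  4  4  4  5  5  6
dp[14][10] = 6. One LCS (by backtracking along matches): LLSFSF.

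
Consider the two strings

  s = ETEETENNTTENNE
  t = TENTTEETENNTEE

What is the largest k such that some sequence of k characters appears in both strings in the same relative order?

11

Taking E (s #1, t #2), T (s #2, t #5), E (s #3, t #6), E (s #4, t #7), T (s #5, t #8), E (s #6, t #9), N (s #7, t #10), N (s #8, t #11), T (s #10, t #12), E (s #11, t #13), E (s #14, t #14) gives a common subsequence of length 11. Since dp[14][14] = 11, nothing longer is possible.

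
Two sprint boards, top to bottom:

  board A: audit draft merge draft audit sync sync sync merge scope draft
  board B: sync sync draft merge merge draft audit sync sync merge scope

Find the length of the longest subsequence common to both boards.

8

Taking draft (board A #2, board B #3), then merge (board A #3, board B #5), then draft (board A #4, board B #6), then audit (board A #5, board B #7), then sync (board A #7, board B #8), then sync (board A #8, board B #9), then merge (board A #9, board B #10), then scope (board A #10, board B #11) gives a common subsequence of length 8, and the DP table's final entry dp[11][11] is also 8, so no common subsequence is longer.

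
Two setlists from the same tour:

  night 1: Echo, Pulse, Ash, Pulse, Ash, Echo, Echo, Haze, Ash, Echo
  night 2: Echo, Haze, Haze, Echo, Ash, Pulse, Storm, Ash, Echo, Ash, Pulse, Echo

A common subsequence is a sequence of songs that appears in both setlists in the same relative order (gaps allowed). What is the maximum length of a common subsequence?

One common subsequence of length 7: Echo [1,4]; then Ash [3,5]; then Pulse [4,6]; then Ash [5,8]; then Echo [7,9]; then Ash [9,10]; then Echo [10,12]. Since dp[10][12] = 7, nothing longer is possible.

7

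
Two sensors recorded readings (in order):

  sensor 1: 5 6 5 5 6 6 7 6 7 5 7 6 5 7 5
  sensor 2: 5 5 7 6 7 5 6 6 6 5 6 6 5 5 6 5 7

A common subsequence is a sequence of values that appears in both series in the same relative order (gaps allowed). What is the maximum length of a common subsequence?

One common subsequence of length 10: 5 at sensor 1[1]=sensor 2[2]; then 6 at sensor 1[2]=sensor 2[4]; then 5 at sensor 1[3]=sensor 2[6]; then 5 at sensor 1[4]=sensor 2[10]; then 6 at sensor 1[5]=sensor 2[11]; then 6 at sensor 1[6]=sensor 2[12]; then 5 at sensor 1[10]=sensor 2[14]; then 6 at sensor 1[12]=sensor 2[15]; then 5 at sensor 1[13]=sensor 2[16]; then 7 at sensor 1[14]=sensor 2[17]. dp[15][17] = 10 confirms this is the maximum.

10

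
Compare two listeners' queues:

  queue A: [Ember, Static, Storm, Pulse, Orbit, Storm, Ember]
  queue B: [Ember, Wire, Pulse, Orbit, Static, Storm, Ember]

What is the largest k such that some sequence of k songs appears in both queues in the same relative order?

5

Match Ember at queue A[1]=queue B[1], then Pulse at queue A[4]=queue B[3], then Orbit at queue A[5]=queue B[4], then Storm at queue A[6]=queue B[6], then Ember at queue A[7]=queue B[7] — 5 songs in the same relative order in both. dp[7][7] = 5 confirms this is the maximum.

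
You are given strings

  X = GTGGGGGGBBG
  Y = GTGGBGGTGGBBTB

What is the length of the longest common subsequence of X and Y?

10

Match G (X #1, Y #1), T (X #2, Y #2), G (X #3, Y #3), G (X #4, Y #4), G (X #5, Y #6), G (X #6, Y #7), G (X #7, Y #9), G (X #8, Y #10), B (X #9, Y #12), B (X #10, Y #14) — 10 characters in the same relative order in both. Since dp[11][14] = 10, nothing longer is possible.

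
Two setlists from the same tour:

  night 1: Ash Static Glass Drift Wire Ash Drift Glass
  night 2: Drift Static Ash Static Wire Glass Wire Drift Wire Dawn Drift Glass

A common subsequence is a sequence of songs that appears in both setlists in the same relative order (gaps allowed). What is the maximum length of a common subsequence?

7

One common subsequence of length 7: Ash (night 1 #1, night 2 #3), then Static (night 1 #2, night 2 #4), then Glass (night 1 #3, night 2 #6), then Drift (night 1 #4, night 2 #8), then Wire (night 1 #5, night 2 #9), then Drift (night 1 #7, night 2 #11), then Glass (night 1 #8, night 2 #12). Since dp[8][12] = 7, nothing longer is possible.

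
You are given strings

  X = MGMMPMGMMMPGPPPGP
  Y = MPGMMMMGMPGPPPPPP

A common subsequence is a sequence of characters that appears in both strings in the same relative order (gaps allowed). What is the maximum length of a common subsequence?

13

Taking M [1,1], then G [2,3], then M [3,5], then M [4,6], then M [6,7], then G [7,8], then M [10,9], then P [11,10], then G [12,11], then P [13,14], then P [14,15], then P [15,16], then P [17,17] gives a common subsequence of length 13. Since dp[17][17] = 13, nothing longer is possible.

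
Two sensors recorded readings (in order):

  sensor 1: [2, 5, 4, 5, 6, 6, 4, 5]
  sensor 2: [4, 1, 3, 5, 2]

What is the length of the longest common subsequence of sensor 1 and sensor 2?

Match 4 (sensor 1 #3, sensor 2 #1) → 5 (sensor 1 #4, sensor 2 #4) — 2 values in the same relative order in both. Since dp[8][5] = 2, nothing longer is possible.

2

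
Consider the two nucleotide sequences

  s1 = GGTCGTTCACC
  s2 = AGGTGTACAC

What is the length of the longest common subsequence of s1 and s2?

Pick G at s1[1]=s2[2], then G at s1[2]=s2[3], then T at s1[3]=s2[4], then G at s1[5]=s2[5], then T at s1[6]=s2[6], then C at s1[8]=s2[8], then A at s1[9]=s2[9], then C at s1[11]=s2[10]; all 8 bases appear in both, in order. Since dp[11][10] = 8, nothing longer is possible.

8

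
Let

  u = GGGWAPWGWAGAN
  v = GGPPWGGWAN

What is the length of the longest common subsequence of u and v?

8

Let dp[i][j] be the LCS length of the first i characters of u and the first j characters of v. dp[i][j] = dp[i-1][j-1]+1 when the i-th and j-th characters match, else max(dp[i-1][j], dp[i][j-1]).
    ·  G  G  P  P  W  G  G  W  A  N
 ·  0  0  0  0  0  0  0  0  0  0  0
 G  0  1  1  1  1  1  1  1  1  1  1
 G  0  1  2  2  2  2  2  2  2  2  2
 G  0  1  2  2  2  2  3  3  3  3  3
 W  0  1  2  2  2  3  3  3  4  4  4
 A  0  1  2  2  2  3  3  3  4  5  5
 P  0  1  2  3  3  3  3  3  4  5  5
 W  0  1  2  3  3  4  4  4  4  5  5
 G  0  1  2  3  3  4  5  5  5  5  5
 W  0  1  2  3  3  4  5  5  6  6  6
 A  0  1  2  3  3  4  5  5  6  7  7
 G  0  1  2  3  3  4  5  6  6  7  7
 A  0  1  2  3  3  4  5  6  6  7  7
 N  0  1  2  3  3  4  5  6  6  7  8
dp[13][10] = 8. One LCS (by backtracking along matches): GGPWGWAN.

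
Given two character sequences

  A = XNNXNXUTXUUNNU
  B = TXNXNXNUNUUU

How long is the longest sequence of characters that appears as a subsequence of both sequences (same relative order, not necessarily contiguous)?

9

Taking X (A #1, B #2) → N (A #2, B #3) → N (A #3, B #5) → X (A #4, B #6) → N (A #5, B #7) → U (A #7, B #8) → U (A #10, B #10) → U (A #11, B #11) → U (A #14, B #12) gives a common subsequence of length 9. dp[14][12] = 9 confirms this is the maximum.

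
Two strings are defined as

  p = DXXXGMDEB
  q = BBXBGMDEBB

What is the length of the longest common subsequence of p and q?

6

Pick X [2,3]; then G [5,5]; then M [6,6]; then D [7,7]; then E [8,8]; then B [9,10]; all 6 characters appear in both, in order. Since dp[9][10] = 6, nothing longer is possible.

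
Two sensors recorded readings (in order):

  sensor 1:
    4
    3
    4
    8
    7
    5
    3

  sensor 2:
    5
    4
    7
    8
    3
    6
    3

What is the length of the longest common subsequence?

Pick 4 at sensor 1[1]=sensor 2[2], 3 at sensor 1[2]=sensor 2[5], 3 at sensor 1[7]=sensor 2[7]; all 3 values appear in both, in order. dp[7][7] = 3 confirms this is the maximum.

3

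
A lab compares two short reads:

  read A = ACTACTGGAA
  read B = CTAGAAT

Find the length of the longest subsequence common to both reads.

6

Taking C [2,1], T [3,2], A [4,3], G [8,4], A [9,5], A [10,6] gives a common subsequence of length 6. Since dp[10][7] = 6, nothing longer is possible.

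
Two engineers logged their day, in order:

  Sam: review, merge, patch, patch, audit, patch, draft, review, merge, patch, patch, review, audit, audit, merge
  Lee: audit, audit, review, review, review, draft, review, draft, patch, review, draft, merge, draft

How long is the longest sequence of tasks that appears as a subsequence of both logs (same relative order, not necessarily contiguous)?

Pick review [1,5]; then draft [7,6]; then review [8,7]; then patch [11,9]; then review [12,10]; then merge [15,12]; all 6 tasks appear in both, in order. The LCS DP gives dp[15][13] = 6, so this is optimal.

6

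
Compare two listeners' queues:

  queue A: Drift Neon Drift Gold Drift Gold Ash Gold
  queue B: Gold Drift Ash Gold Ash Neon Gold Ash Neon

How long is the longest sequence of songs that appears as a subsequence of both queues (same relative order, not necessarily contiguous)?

One common subsequence of length 5: Gold at queue A[4]=queue B[1], Drift at queue A[5]=queue B[2], Gold at queue A[6]=queue B[4], Ash at queue A[7]=queue B[5], Gold at queue A[8]=queue B[7], and the DP table's final entry dp[8][9] is also 5, so no common subsequence is longer.

5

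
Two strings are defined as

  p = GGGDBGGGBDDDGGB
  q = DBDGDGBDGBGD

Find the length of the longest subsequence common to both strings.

One common subsequence of length 8: D (p #4, q #1) → B (p #5, q #2) → G (p #6, q #4) → G (p #8, q #6) → B (p #9, q #7) → D (p #12, q #8) → G (p #13, q #9) → G (p #14, q #11). Since dp[15][12] = 8, nothing longer is possible.

8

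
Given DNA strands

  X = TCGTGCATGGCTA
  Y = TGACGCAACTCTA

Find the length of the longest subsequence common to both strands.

9

One common subsequence of length 9: T (X #1, Y #1) → C (X #2, Y #4) → G (X #5, Y #5) → C (X #6, Y #6) → A (X #7, Y #8) → T (X #8, Y #10) → C (X #11, Y #11) → T (X #12, Y #12) → A (X #13, Y #13). Since dp[13][13] = 9, nothing longer is possible.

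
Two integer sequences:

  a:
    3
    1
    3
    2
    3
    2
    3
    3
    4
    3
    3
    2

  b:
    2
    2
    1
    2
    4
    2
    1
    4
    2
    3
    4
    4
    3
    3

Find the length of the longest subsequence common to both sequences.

7

One common subsequence of length 7: 1 [2,3], then 2 [4,6], then 2 [6,9], then 3 [7,10], then 4 [9,12], then 3 [10,13], then 3 [11,14]. The LCS DP gives dp[12][14] = 7, so this is optimal.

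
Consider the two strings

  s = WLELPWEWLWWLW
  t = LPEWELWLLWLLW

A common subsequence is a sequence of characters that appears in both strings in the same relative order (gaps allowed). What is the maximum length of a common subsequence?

Pick L (s #2, t #1), then E (s #3, t #3), then W (s #6, t #4), then E (s #7, t #5), then W (s #8, t #7), then L (s #9, t #9), then W (s #10, t #10), then L (s #12, t #12), then W (s #13, t #13); all 9 characters appear in both, in order, and the DP table's final entry dp[13][13] is also 9, so no common subsequence is longer.

9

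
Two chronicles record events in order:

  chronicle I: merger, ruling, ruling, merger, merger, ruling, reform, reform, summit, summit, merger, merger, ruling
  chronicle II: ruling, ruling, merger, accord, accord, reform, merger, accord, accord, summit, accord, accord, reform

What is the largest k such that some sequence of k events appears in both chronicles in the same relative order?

One common subsequence of length 5: ruling (chronicle I #2, chronicle II #1), then ruling (chronicle I #3, chronicle II #2), then merger (chronicle I #4, chronicle II #3), then merger (chronicle I #5, chronicle II #7), then reform (chronicle I #8, chronicle II #13). Since dp[13][13] = 5, nothing longer is possible.

5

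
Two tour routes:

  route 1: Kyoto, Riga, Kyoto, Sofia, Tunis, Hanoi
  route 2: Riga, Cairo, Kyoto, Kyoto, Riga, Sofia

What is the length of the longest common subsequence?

3

Match Kyoto [1,4]; then Riga [2,5]; then Sofia [4,6] — 3 stops in the same relative order in both. dp[6][6] = 3 confirms this is the maximum.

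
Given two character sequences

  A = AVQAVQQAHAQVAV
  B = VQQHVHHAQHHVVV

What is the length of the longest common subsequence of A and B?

8

One common subsequence of length 8: V [2,1]; then Q [3,3]; then V [5,5]; then H [9,7]; then A [10,8]; then Q [11,9]; then V [12,13]; then V [14,14]. Since dp[14][14] = 8, nothing longer is possible.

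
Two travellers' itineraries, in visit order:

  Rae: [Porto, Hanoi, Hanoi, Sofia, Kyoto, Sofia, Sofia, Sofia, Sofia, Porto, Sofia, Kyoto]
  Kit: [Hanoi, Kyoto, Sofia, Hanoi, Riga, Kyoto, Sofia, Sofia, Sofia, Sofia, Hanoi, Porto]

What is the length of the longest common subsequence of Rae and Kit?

8

Pick Hanoi [2,1] → Hanoi [3,4] → Kyoto [5,6] → Sofia [6,7] → Sofia [7,8] → Sofia [8,9] → Sofia [9,10] → Porto [10,12]; all 8 stops appear in both, in order. dp[12][12] = 8 confirms this is the maximum.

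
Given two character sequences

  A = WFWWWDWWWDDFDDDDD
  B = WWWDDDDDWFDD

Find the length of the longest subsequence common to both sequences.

Taking W [3,1], W [4,2], W [5,3], D [6,4], D [10,5], D [11,6], D [13,7], D [14,8], D [16,11], D [17,12] gives a common subsequence of length 10. Since dp[17][12] = 10, nothing longer is possible.

10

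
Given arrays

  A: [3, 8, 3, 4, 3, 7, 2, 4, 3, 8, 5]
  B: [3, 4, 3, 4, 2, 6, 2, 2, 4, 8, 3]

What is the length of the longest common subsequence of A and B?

6

Taking 3 [1,1] → 3 [3,3] → 4 [4,4] → 2 [7,8] → 4 [8,9] → 3 [9,11] gives a common subsequence of length 6. Since dp[11][11] = 6, nothing longer is possible.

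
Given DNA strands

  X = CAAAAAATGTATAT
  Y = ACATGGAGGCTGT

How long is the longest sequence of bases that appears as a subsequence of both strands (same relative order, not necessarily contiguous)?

7

Match C [1,2]; then A [7,3]; then T [8,4]; then G [9,6]; then A [11,7]; then T [12,11]; then T [14,13] — 7 bases in the same relative order in both. Since dp[14][13] = 7, nothing longer is possible.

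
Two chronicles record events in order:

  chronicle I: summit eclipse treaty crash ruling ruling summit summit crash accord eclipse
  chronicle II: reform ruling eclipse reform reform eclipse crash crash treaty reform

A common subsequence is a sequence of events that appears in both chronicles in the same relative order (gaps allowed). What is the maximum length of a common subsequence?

One common subsequence of length 3: eclipse (chronicle I #2, chronicle II #6); then crash (chronicle I #4, chronicle II #7); then crash (chronicle I #9, chronicle II #8). dp[11][10] = 3 confirms this is the maximum.

3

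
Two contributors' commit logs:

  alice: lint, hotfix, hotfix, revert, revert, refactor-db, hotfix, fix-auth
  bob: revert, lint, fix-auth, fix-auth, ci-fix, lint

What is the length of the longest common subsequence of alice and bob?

2

Match lint at alice[1]=bob[2]; then fix-auth at alice[8]=bob[4] — 2 commits in the same relative order in both. dp[8][6] = 2 confirms this is the maximum.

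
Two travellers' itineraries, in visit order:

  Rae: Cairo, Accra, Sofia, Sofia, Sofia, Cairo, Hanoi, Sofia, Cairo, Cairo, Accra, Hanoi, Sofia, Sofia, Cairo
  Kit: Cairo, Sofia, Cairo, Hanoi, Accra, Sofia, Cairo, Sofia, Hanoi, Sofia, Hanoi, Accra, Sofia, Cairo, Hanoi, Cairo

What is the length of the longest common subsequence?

Taking Cairo [1,3], then Accra [2,5], then Sofia [3,6], then Sofia [4,8], then Sofia [5,10], then Hanoi [7,11], then Sofia [8,13], then Cairo [10,14], then Hanoi [12,15], then Cairo [15,16] gives a common subsequence of length 10, and the DP table's final entry dp[15][16] is also 10, so no common subsequence is longer.

10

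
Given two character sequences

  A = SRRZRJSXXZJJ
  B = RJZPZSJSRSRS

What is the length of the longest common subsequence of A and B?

4

Let dp[i][j] be the LCS length of the first i characters of A and the first j characters of B. dp[i][j] = dp[i-1][j-1]+1 when the i-th and j-th characters match, else max(dp[i-1][j], dp[i][j-1]).
    ·  R  J  Z  P  Z  S  J  S  R  S  R  S
 ·  0  0  0  0  0  0  0  0  0  0  0  0  0
 S  0  0  0  0  0  0  1  1  1  1  1  1  1
 R  0  1  1  1  1  1  1  1  1  2  2  2  2
 R  0  1  1  1  1  1  1  1  1  2  2  3  3
 Z  0  1  1  2  2  2  2  2  2  2  2  3  3
 R  0  1  1  2  2  2  2  2  2  3  3  3  3
 J  0  1  2  2  2  2  2  3  3  3  3  3  3
 S  0  1  2  2  2  2  3  3  4  4  4  4  4
 X  0  1  2  2  2  2  3  3  4  4  4  4  4
 X  0  1  2  2  2  2  3  3  4  4  4  4  4
 Z  0  1  2  3  3  3  3  3  4  4  4  4  4
 J  0  1  2  3  3  3  3  4  4  4  4  4  4
 J  0  1  2  3  3  3  3  4  4  4  4  4  4
dp[12][12] = 4. One LCS (by backtracking along matches): SRRS.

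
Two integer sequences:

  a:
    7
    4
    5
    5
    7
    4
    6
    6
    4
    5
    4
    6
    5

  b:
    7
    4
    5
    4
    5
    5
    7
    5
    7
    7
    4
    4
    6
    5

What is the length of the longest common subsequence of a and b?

One common subsequence of length 9: 7 (a #1, b #1), 4 (a #2, b #4), 5 (a #3, b #6), 5 (a #4, b #8), 7 (a #5, b #10), 4 (a #9, b #11), 4 (a #11, b #12), 6 (a #12, b #13), 5 (a #13, b #14). The LCS DP gives dp[13][14] = 9, so this is optimal.

9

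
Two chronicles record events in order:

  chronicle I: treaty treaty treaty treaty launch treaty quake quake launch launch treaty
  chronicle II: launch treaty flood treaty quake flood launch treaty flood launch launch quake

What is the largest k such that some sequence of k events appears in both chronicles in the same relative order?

6

Pick treaty (chronicle I #1, chronicle II #2); then treaty (chronicle I #2, chronicle II #4); then launch (chronicle I #5, chronicle II #7); then treaty (chronicle I #6, chronicle II #8); then launch (chronicle I #9, chronicle II #10); then launch (chronicle I #10, chronicle II #11); all 6 events appear in both, in order. The LCS DP gives dp[11][12] = 6, so this is optimal.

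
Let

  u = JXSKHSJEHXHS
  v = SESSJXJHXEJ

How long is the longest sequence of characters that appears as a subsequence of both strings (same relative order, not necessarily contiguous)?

Let dp[i][j] be the LCS length of the first i characters of u and the first j characters of v. dp[i][j] = dp[i-1][j-1]+1 when the i-th and j-th characters match, else max(dp[i-1][j], dp[i][j-1]).
    ·  S  E  S  S  J  X  J  H  X  E  J
 ·  0  0  0  0  0  0  0  0  0  0  0  0
 J  0  0  0  0  0  1  1  1  1  1  1  1
 X  0  0  0  0  0  1  2  2  2  2  2  2
 S  0  1  1  1  1  1  2  2  2  2  2  2
 K  0  1  1  1  1  1  2  2  2  2  2  2
 H  0  1  1  1  1  1  2  2  3  3  3  3
 S  0  1  1  2  2  2  2  2  3  3  3  3
 J  0  1  1  2  2  3  3  3  3  3  3  4
 E  0  1  2  2  2  3  3  3  3  3  4  4
 H  0  1  2  2  2  3  3  3  4  4  4  4
 X  0  1  2  2  2  3  4  4  4  5  5  5
 H  0  1  2  2  2  3  4  4  5  5  5  5
 S  0  1  2  3  3  3  4  4  5  5  5  5
dp[12][11] = 5. One LCS (by backtracking along matches): JXJHX.

5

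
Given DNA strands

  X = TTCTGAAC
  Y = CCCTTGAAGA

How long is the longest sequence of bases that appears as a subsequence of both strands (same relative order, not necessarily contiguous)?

5

Match T (X #2, Y #4) → T (X #4, Y #5) → G (X #5, Y #6) → A (X #6, Y #8) → A (X #7, Y #10) — 5 bases in the same relative order in both. dp[8][10] = 5 confirms this is the maximum.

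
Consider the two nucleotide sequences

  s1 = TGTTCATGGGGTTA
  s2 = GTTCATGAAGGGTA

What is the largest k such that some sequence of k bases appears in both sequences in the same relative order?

Match G [2,1], T [3,2], T [4,3], C [5,4], A [6,5], T [7,6], G [8,7], G [9,10], G [10,11], G [11,12], T [13,13], A [14,14] — 12 bases in the same relative order in both. Since dp[14][14] = 12, nothing longer is possible.

12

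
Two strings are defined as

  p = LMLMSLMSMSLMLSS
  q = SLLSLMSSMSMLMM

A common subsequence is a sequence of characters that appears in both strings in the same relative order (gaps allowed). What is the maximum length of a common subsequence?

10

One common subsequence of length 10: L (p #1, q #2) → L (p #3, q #3) → S (p #5, q #4) → L (p #6, q #5) → M (p #7, q #6) → S (p #8, q #8) → M (p #9, q #9) → S (p #10, q #10) → L (p #11, q #12) → M (p #12, q #14), and the DP table's final entry dp[15][14] is also 10, so no common subsequence is longer.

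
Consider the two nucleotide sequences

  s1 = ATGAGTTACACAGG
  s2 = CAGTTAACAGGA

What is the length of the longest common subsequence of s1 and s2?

Match A [4,2]; then G [5,3]; then T [6,4]; then T [7,5]; then A [8,6]; then A [10,7]; then C [11,8]; then A [12,9]; then G [13,10]; then G [14,11] — 10 bases in the same relative order in both. dp[14][12] = 10 confirms this is the maximum.

10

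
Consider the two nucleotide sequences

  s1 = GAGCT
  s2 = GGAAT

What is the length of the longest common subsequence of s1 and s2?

3

Match G (s1 #1, s2 #2); then A (s1 #2, s2 #4); then T (s1 #5, s2 #5) — 3 bases in the same relative order in both. Since dp[5][5] = 3, nothing longer is possible.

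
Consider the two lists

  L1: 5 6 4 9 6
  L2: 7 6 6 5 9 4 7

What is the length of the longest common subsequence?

Let dp[i][j] be the LCS length of the first i values of L1 and the first j values of L2. dp[i][j] = dp[i-1][j-1]+1 when the i-th and j-th values match, else max(dp[i-1][j], dp[i][j-1]).
    ·  7  6  6  5  9  4  7
 ·  0  0  0  0  0  0  0  0
 5  0  0  0  0  1  1  1  1
 6  0  0  1  1  1  1  1  1
 4  0  0  1  1  1  1  2  2
 9  0  0  1  1  1  2  2  2
 6  0  0  1  2  2  2  2  2
dp[5][7] = 2. One LCS (by backtracking along matches): 5, 4.

2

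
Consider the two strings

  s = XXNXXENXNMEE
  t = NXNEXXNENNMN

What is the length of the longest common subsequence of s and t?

Pick X [2,2], then N [3,3], then X [4,5], then X [5,6], then E [6,8], then N [7,9], then N [9,10], then M [10,11]; all 8 characters appear in both, in order. Since dp[12][12] = 8, nothing longer is possible.

8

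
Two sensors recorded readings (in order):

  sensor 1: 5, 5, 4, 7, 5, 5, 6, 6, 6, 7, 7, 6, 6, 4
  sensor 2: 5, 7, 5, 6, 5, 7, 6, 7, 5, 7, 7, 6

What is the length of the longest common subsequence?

Taking 5 [2,1] → 7 [4,2] → 5 [5,3] → 5 [6,5] → 6 [7,7] → 7 [10,10] → 7 [11,11] → 6 [13,12] gives a common subsequence of length 8, and the DP table's final entry dp[14][12] is also 8, so no common subsequence is longer.

8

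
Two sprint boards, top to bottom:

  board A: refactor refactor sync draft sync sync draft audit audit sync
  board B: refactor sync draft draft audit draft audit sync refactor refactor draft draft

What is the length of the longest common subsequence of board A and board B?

Taking refactor at board A[2]=board B[1] → sync at board A[3]=board B[2] → draft at board A[4]=board B[3] → draft at board A[7]=board B[4] → audit at board A[8]=board B[5] → audit at board A[9]=board B[7] → sync at board A[10]=board B[8] gives a common subsequence of length 7. dp[10][12] = 7 confirms this is the maximum.

7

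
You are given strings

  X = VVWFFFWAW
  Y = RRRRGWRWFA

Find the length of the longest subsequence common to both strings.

Match W [3,8] → F [6,9] → A [8,10] — 3 characters in the same relative order in both. Since dp[9][10] = 3, nothing longer is possible.

3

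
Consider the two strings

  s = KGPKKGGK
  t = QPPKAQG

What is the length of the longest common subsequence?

Taking P at s[3]=t[3], K at s[4]=t[4], G at s[7]=t[7] gives a common subsequence of length 3. Since dp[8][7] = 3, nothing longer is possible.

3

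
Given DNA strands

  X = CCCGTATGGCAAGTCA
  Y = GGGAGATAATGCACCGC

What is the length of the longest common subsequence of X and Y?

9

Pick G (X #4, Y #5), then T (X #5, Y #7), then A (X #6, Y #9), then T (X #7, Y #10), then G (X #9, Y #11), then C (X #10, Y #12), then A (X #11, Y #13), then G (X #13, Y #16), then C (X #15, Y #17); all 9 bases appear in both, in order. dp[16][17] = 9 confirms this is the maximum.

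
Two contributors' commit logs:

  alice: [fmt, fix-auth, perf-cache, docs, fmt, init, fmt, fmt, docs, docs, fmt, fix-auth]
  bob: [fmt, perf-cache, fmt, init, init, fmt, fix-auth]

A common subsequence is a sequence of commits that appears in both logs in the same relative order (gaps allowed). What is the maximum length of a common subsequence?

6

Match fmt [1,1], then perf-cache [3,2], then fmt [5,3], then init [6,5], then fmt [11,6], then fix-auth [12,7] — 6 commits in the same relative order in both. dp[12][7] = 6 confirms this is the maximum.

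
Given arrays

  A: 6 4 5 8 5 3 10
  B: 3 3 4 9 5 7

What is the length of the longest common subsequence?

One common subsequence of length 2: 4 [2,3] → 5 [3,5]. Since dp[7][6] = 2, nothing longer is possible.

2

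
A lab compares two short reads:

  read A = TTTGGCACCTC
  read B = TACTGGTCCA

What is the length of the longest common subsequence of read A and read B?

6

Match T (read A #1, read B #1); then T (read A #3, read B #4); then G (read A #4, read B #5); then G (read A #5, read B #6); then C (read A #6, read B #9); then A (read A #7, read B #10) — 6 bases in the same relative order in both. The LCS DP gives dp[11][10] = 6, so this is optimal.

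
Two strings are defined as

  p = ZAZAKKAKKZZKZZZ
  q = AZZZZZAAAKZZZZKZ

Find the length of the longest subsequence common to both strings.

10

Taking Z at p[1]=q[6] → A at p[2]=q[7] → A at p[4]=q[8] → A at p[7]=q[9] → K at p[9]=q[10] → Z at p[10]=q[11] → Z at p[11]=q[12] → Z at p[13]=q[13] → Z at p[14]=q[14] → Z at p[15]=q[16] gives a common subsequence of length 10. The LCS DP gives dp[15][16] = 10, so this is optimal.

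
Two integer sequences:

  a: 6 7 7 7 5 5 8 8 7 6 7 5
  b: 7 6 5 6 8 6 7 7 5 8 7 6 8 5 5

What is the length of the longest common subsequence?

Taking 6 [1,6] → 7 [3,7] → 7 [4,8] → 5 [6,9] → 8 [8,10] → 7 [9,11] → 6 [10,12] → 5 [12,15] gives a common subsequence of length 8, and the DP table's final entry dp[12][15] is also 8, so no common subsequence is longer.

8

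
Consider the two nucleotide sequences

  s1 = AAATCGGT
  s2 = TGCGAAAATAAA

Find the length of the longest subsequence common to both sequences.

4

Pick A at s1[1]=s2[6], then A at s1[2]=s2[7], then A at s1[3]=s2[8], then T at s1[4]=s2[9]; all 4 bases appear in both, in order. The LCS DP gives dp[8][12] = 4, so this is optimal.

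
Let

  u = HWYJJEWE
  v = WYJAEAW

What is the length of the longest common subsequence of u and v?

5

Let dp[i][j] be the LCS length of the first i characters of u and the first j characters of v. dp[i][j] = dp[i-1][j-1]+1 when the i-th and j-th characters match, else max(dp[i-1][j], dp[i][j-1]).
    ·  W  Y  J  A  E  A  W
 ·  0  0  0  0  0  0  0  0
 H  0  0  0  0  0  0  0  0
 W  0  1  1  1  1  1  1  1
 Y  0  1  2  2  2  2  2  2
 J  0  1  2  3  3  3  3  3
 J  0  1  2  3  3  3  3  3
 E  0  1  2  3  3  4  4  4
 W  0  1  2  3  3  4  4  5
 E  0  1  2  3  3  4  4  5
dp[8][7] = 5. One LCS (by backtracking along matches): WYJEW.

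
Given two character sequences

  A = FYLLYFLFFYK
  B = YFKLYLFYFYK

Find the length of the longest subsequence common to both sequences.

8

Taking F [1,2]; then L [4,4]; then Y [5,5]; then L [7,6]; then F [8,7]; then F [9,9]; then Y [10,10]; then K [11,11] gives a common subsequence of length 8. The LCS DP gives dp[11][11] = 8, so this is optimal.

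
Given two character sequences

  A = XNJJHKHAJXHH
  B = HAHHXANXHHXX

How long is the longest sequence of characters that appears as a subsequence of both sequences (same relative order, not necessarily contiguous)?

Match H (A #5, B #3); then H (A #7, B #4); then A (A #8, B #6); then X (A #10, B #8); then H (A #11, B #9); then H (A #12, B #10) — 6 characters in the same relative order in both. dp[12][12] = 6 confirms this is the maximum.

6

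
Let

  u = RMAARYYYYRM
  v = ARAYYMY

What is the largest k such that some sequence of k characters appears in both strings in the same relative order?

Let dp[i][j] be the LCS length of the first i characters of u and the first j characters of v. dp[i][j] = dp[i-1][j-1]+1 when the i-th and j-th characters match, else max(dp[i-1][j], dp[i][j-1]).
    ·  A  R  A  Y  Y  M  Y
 ·  0  0  0  0  0  0  0  0
 R  0  0  1  1  1  1  1  1
 M  0  0  1  1  1  1  2  2
 A  0  1  1  2  2  2  2  2
 A  0  1  1  2  2  2  2  2
 R  0  1  2  2  2  2  2  2
 Y  0  1  2  2  3  3  3  3
 Y  0  1  2  2  3  4  4  4
 Y  0  1  2  2  3  4  4  5
 Y  0  1  2  2  3  4  4  5
 R  0  1  2  2  3  4  4  5
 M  0  1  2  2  3  4  5  5
dp[11][7] = 5. One LCS (by backtracking along matches): RAYYY.

5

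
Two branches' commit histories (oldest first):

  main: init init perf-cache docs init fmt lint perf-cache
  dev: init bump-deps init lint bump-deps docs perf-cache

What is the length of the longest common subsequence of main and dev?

4

One common subsequence of length 4: init (main #1, dev #1), then init (main #2, dev #3), then docs (main #4, dev #6), then perf-cache (main #8, dev #7). The LCS DP gives dp[8][7] = 4, so this is optimal.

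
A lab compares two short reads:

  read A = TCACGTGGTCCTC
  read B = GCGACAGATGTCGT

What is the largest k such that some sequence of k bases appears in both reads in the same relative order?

9

One common subsequence of length 9: C (read A #2, read B #2) → A (read A #3, read B #4) → C (read A #4, read B #5) → G (read A #5, read B #7) → T (read A #6, read B #9) → G (read A #8, read B #10) → T (read A #9, read B #11) → C (read A #10, read B #12) → T (read A #12, read B #14). Since dp[13][14] = 9, nothing longer is possible.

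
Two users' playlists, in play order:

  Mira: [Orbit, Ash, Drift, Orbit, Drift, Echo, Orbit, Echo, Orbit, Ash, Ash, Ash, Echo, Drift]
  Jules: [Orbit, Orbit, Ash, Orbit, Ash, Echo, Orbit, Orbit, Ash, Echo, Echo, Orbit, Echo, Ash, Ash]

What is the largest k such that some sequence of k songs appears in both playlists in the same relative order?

9

One common subsequence of length 9: Orbit at Mira[1]=Jules[2], then Ash at Mira[2]=Jules[3], then Orbit at Mira[4]=Jules[4], then Echo at Mira[6]=Jules[6], then Orbit at Mira[7]=Jules[8], then Echo at Mira[8]=Jules[11], then Orbit at Mira[9]=Jules[12], then Ash at Mira[11]=Jules[14], then Ash at Mira[12]=Jules[15]. The LCS DP gives dp[14][15] = 9, so this is optimal.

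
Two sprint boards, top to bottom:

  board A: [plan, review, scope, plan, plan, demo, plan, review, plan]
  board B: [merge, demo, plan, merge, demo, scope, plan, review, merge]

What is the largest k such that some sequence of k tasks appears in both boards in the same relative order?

4

Taking plan (board A #1, board B #3), then scope (board A #3, board B #6), then plan (board A #7, board B #7), then review (board A #8, board B #8) gives a common subsequence of length 4, and the DP table's final entry dp[9][9] is also 4, so no common subsequence is longer.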